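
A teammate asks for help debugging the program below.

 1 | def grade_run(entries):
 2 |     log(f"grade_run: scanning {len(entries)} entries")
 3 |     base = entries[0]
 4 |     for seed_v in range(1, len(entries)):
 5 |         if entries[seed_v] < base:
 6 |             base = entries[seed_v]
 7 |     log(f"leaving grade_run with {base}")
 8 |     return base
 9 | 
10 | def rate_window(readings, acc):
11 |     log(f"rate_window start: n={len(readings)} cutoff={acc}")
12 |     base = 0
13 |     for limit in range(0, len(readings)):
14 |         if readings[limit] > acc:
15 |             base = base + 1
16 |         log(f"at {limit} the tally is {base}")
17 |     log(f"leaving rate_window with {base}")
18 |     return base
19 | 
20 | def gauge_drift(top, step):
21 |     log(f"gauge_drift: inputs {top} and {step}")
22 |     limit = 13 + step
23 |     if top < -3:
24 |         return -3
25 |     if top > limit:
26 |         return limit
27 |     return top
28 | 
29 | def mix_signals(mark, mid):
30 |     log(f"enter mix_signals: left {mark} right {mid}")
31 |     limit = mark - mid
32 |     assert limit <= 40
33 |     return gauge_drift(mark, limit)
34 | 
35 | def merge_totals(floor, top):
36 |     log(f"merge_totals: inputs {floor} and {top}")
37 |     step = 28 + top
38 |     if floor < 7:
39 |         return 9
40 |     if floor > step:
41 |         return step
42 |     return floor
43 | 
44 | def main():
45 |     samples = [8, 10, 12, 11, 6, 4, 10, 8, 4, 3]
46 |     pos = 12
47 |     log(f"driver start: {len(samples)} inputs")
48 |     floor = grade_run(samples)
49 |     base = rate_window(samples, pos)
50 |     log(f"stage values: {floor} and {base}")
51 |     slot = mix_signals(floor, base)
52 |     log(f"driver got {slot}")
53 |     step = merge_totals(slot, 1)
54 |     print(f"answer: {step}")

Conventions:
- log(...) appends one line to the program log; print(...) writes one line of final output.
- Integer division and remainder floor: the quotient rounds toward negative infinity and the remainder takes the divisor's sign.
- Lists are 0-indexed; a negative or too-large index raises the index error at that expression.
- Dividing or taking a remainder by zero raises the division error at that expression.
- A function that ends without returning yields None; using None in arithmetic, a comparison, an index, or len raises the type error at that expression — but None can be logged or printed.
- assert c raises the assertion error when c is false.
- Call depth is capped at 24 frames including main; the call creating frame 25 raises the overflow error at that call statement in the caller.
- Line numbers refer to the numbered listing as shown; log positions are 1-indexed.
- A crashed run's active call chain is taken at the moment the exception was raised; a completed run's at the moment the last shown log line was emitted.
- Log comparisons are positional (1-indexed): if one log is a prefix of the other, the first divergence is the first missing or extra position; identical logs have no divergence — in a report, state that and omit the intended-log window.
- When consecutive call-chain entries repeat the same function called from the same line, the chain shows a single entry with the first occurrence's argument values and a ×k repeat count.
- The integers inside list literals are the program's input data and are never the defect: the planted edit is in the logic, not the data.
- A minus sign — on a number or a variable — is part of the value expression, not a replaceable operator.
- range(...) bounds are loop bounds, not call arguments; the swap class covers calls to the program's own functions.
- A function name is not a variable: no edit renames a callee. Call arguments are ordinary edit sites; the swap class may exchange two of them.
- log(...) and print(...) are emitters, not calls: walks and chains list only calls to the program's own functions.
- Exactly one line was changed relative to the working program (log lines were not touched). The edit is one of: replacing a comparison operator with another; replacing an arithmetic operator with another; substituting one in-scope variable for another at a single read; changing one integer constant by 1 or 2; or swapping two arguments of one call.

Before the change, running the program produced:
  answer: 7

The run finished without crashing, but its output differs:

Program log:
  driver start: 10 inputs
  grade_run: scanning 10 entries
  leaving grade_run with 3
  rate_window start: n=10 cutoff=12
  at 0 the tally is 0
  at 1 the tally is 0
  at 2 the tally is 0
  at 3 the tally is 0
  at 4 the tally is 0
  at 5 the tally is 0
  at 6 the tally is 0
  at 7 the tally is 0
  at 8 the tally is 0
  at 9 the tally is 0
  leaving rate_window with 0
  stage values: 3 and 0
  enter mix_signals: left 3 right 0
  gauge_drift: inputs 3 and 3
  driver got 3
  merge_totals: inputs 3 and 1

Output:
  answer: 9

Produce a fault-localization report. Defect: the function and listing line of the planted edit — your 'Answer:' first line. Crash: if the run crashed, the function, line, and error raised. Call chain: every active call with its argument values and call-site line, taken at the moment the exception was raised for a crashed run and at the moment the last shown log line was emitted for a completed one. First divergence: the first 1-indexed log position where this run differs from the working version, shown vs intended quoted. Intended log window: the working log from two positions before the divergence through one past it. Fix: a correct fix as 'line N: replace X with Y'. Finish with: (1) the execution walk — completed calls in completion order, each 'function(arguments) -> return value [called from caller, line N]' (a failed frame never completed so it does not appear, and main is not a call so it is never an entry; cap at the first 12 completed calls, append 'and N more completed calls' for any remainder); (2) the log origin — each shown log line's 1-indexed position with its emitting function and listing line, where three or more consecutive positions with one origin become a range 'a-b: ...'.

Answer: the defect is in merge_totals at line 39.
Core observation: Log streams are identical — the defect surfaces only in the printed output.
Call chain: main -> merge_totals(3, 1) (called at line 53).
First divergence: none — the logs agree in full.
Execution walk:
  grade_run([8, 10, 12, 11, 6, 4, 10, 8, 4, 3]) -> 3  [called from main, line 48]
  rate_window([8, 10, 12, 11, 6, 4, 10, 8, 4, 3], 12) -> 0  [called from main, line 49]
  gauge_drift(3, 3) -> 3  [called from mix_signals, line 33]
  mix_signals(3, 0) -> 3  [called from main, line 51]
  merge_totals(3, 1) -> 9  [called from main, line 53]
Log origins:
  1: from main, line 47
  2: from grade_run, line 2
  3: from grade_run, line 7
  4: from rate_window, line 11
  5-14: from rate_window, line 16
  15: from rate_window, line 17
  16: from main, line 50
  17: from mix_signals, line 30
  18: from gauge_drift, line 21
  19: from main, line 52
  20: from merge_totals, line 36
A correct fix: line 39: replace `9` with `7`.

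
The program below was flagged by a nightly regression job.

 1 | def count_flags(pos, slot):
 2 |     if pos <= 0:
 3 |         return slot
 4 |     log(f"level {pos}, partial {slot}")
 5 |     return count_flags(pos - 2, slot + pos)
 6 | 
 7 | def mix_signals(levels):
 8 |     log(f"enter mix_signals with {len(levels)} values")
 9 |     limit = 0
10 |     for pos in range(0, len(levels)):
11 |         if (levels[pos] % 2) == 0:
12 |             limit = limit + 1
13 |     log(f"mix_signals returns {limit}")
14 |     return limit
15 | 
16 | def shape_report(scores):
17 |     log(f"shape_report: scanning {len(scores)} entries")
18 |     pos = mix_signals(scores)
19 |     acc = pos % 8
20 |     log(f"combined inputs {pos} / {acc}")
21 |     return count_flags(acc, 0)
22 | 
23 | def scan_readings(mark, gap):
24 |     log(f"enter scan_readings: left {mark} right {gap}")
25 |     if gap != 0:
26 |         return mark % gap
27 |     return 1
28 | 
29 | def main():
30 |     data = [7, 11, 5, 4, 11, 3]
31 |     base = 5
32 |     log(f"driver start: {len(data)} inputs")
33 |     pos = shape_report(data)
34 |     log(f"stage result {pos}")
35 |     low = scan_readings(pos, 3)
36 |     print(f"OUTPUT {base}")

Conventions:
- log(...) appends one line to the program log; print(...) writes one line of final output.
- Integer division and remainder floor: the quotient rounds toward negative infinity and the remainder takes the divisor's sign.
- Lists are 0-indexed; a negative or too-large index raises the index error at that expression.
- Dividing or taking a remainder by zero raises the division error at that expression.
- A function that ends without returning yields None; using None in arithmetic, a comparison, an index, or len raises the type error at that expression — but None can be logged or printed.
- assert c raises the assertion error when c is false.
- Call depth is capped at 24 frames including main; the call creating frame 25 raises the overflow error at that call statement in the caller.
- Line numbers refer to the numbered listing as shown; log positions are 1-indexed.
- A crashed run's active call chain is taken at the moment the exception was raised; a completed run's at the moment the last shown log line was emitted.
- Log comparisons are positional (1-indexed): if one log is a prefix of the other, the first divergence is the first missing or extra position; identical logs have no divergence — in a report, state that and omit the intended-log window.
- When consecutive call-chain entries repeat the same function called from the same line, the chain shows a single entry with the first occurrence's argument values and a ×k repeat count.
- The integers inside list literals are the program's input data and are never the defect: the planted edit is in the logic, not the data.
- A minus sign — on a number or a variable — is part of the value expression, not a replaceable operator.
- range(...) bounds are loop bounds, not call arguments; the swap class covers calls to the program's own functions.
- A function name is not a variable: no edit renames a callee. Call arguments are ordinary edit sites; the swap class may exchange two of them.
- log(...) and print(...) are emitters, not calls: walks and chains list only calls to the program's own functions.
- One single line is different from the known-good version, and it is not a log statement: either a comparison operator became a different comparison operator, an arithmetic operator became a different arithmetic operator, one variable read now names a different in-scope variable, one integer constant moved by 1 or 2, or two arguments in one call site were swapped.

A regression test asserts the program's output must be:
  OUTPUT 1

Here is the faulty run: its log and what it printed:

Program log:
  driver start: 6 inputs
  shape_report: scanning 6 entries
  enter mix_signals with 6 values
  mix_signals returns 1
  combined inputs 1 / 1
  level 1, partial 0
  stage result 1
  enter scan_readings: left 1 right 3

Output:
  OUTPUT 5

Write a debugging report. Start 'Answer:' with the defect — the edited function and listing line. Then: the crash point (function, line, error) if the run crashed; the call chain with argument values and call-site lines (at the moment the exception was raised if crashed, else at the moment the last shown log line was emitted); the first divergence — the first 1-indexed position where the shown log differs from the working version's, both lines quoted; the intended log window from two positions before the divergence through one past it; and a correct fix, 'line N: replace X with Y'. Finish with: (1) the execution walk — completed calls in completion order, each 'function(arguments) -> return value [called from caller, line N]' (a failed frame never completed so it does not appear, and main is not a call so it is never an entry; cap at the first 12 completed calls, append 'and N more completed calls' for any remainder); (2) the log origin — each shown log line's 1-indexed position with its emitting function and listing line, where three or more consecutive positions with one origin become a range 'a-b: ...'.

Answer: the defect is in main at line 36.
The tell: Log streams are identical — the defect surfaces only in the printed output.
Call chain: main -> scan_readings(1, 3) (called at line 35).
First divergence: none; the two logs match at every position.
Execution walk:
  mix_signals([7, 11, 5, 4, 11, 3]) -> 1  [called from shape_report, line 18]
  count_flags(-1, 1) -> 1  [called from count_flags, line 5]
  count_flags(1, 0) -> 1  [called from shape_report, line 21]
  shape_report([7, 11, 5, 4, 11, 3]) -> 1  [called from main, line 33]
  scan_readings(1, 3) -> 1  [called from main, line 35]
Log line origins:
  1: emitted by main (line 32)
  2: emitted by shape_report (line 17)
  3: emitted by mix_signals (line 8)
  4: emitted by mix_signals (line 13)
  5: emitted by shape_report (line 20)
  6: emitted by count_flags (line 4)
  7: emitted by main (line 34)
  8: emitted by scan_readings (line 24)
A correct fix: line 36: replace `base` with `low`.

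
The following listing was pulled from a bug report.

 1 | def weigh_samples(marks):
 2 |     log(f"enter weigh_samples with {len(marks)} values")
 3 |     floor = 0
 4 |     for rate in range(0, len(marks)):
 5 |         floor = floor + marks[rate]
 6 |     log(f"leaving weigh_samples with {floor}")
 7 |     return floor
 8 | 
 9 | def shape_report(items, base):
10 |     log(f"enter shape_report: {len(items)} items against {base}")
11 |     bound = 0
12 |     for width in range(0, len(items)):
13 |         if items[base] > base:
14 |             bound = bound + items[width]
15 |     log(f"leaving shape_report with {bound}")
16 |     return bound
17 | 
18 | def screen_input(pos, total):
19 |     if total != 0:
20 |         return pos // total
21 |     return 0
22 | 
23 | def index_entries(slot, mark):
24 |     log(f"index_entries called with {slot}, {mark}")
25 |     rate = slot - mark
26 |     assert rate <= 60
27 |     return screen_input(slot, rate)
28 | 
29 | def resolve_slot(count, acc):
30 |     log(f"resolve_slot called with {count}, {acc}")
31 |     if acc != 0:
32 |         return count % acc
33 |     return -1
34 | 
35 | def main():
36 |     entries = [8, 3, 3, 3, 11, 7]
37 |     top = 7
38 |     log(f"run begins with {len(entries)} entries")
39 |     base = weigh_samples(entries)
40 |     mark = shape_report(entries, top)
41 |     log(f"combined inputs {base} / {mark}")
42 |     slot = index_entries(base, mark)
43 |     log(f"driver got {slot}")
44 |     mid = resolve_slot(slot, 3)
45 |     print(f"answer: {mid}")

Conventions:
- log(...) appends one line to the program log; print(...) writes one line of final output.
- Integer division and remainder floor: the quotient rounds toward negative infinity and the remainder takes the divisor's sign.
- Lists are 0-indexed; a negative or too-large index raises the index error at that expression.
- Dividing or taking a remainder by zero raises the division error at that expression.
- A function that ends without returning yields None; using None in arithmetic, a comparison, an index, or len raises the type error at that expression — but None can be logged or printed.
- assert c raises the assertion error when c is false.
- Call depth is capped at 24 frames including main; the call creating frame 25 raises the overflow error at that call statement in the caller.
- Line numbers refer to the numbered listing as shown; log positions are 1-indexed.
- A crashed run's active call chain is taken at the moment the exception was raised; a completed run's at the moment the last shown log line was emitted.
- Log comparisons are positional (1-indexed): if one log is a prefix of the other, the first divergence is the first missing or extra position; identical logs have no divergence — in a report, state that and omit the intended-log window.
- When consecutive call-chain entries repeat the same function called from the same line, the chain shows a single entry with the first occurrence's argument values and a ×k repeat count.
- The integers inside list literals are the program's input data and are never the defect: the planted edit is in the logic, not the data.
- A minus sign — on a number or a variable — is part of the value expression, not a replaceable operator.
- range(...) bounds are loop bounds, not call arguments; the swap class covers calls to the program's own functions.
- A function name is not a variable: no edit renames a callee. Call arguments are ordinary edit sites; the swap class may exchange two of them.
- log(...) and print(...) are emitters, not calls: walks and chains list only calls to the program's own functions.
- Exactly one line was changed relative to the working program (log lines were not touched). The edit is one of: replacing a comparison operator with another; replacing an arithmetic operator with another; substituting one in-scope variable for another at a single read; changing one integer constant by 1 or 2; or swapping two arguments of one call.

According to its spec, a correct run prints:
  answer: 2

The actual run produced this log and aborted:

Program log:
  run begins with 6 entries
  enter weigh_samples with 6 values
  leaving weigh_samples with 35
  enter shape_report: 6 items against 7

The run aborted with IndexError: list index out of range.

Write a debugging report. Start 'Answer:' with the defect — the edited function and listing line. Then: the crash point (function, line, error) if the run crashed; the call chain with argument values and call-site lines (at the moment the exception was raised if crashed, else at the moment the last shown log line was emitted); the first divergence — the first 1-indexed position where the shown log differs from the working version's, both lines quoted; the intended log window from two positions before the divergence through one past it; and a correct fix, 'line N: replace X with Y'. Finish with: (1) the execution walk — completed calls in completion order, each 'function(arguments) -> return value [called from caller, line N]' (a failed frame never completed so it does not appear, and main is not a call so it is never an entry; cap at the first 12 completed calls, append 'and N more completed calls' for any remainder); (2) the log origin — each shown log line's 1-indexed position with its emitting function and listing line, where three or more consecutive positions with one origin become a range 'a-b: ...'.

Answer: the defect is in shape_report at line 13.
Key observation: The shown log is a 4-line prefix of the intended one, whose next entry is 'leaving shape_report with 19'.
Crash: shape_report, line 13, IndexError.
Call chain: main -> shape_report([8, 3, 3, 3, 11, 7], 7) (called at line 40).
First divergence: position 5; the shown log stops at 4 lines while the working version next logs 'leaving shape_report with 19'.
Intended log window:
  3: leaving weigh_samples with 35
  4: enter shape_report: 6 items against 7
  5: leaving shape_report with 19
  6: combined inputs 35 / 19
Execution walk:
  weigh_samples([8, 3, 3, 3, 11, 7]) -> 35  [called from main, line 39]
Log line origins:
  1 — main, line 38
  2 — weigh_samples, line 2
  3 — weigh_samples, line 6
  4 — shape_report, line 10
A correct fix: line 13: replace `items[base]` with `items[width]`.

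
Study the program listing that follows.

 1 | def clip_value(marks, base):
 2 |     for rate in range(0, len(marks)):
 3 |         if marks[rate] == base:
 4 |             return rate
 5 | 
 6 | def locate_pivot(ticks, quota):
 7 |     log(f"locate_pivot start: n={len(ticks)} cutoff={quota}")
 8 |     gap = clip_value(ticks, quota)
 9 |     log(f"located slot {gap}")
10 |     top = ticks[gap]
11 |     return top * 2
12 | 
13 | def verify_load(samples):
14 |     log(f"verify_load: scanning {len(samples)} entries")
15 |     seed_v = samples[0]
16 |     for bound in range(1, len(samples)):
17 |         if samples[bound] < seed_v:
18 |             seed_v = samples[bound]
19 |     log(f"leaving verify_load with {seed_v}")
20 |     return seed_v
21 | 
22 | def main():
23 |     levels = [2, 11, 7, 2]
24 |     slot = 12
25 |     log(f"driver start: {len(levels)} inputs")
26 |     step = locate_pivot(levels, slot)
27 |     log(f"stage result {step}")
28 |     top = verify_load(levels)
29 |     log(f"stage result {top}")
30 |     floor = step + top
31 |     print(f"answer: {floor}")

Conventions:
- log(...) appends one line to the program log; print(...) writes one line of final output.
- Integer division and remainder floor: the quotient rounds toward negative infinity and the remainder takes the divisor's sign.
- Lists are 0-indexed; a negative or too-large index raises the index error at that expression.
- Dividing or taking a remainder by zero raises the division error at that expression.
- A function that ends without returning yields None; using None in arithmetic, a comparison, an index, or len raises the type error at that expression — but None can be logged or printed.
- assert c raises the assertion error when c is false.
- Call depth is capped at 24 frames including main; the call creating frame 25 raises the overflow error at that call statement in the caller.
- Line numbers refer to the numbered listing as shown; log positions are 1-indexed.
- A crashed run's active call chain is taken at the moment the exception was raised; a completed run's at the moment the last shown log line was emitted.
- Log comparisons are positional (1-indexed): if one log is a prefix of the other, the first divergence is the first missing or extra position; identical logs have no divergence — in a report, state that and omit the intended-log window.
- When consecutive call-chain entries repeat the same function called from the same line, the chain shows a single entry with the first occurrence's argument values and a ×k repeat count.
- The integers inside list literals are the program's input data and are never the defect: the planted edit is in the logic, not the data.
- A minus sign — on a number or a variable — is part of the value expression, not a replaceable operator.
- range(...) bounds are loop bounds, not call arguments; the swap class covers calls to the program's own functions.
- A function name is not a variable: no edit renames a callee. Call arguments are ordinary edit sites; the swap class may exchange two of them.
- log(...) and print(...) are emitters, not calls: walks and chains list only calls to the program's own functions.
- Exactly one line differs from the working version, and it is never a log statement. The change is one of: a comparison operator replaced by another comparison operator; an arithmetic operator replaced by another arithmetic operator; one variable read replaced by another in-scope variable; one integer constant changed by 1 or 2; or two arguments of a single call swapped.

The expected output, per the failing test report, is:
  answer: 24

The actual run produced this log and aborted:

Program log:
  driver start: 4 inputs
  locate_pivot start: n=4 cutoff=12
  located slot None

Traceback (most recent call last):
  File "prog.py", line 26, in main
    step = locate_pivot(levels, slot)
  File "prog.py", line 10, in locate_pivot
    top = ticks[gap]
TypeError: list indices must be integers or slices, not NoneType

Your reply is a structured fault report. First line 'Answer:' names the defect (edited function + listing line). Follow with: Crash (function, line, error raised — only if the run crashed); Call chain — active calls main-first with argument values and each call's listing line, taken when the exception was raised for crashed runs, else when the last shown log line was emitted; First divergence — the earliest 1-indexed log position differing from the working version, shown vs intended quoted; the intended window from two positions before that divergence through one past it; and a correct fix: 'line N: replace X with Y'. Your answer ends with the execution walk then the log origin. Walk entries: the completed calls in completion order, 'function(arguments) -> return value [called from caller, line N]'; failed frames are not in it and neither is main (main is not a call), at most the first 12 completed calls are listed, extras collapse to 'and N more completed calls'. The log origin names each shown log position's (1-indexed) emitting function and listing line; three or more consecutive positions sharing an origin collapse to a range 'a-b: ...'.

Answer: the defect is in main at line 24.
Key fact: At log position 2 the runs split — shown 'locate_pivot start: n=4 cutoff=12', but the working version logs 'locate_pivot start: n=4 cutoff=11'.
Crash: locate_pivot, line 10, TypeError.
Call chain: main -> locate_pivot([2, 11, 7, 2], 12) (called at line 26).
First divergence: position 2 — the shown line 'locate_pivot start: n=4 cutoff=12' should read 'locate_pivot start: n=4 cutoff=11'.
Intended log window:
  1: driver start: 4 inputs
  2: locate_pivot start: n=4 cutoff=11
  3: located slot 1
Execution walk:
  clip_value([2, 11, 7, 2], 12) -> None  [called from locate_pivot, line 8]
Origin of each log line:
  1: logged in main at line 25
  2: logged in locate_pivot at line 7
  3: logged in locate_pivot at line 9
A correct fix: line 24: replace `12` with `11`.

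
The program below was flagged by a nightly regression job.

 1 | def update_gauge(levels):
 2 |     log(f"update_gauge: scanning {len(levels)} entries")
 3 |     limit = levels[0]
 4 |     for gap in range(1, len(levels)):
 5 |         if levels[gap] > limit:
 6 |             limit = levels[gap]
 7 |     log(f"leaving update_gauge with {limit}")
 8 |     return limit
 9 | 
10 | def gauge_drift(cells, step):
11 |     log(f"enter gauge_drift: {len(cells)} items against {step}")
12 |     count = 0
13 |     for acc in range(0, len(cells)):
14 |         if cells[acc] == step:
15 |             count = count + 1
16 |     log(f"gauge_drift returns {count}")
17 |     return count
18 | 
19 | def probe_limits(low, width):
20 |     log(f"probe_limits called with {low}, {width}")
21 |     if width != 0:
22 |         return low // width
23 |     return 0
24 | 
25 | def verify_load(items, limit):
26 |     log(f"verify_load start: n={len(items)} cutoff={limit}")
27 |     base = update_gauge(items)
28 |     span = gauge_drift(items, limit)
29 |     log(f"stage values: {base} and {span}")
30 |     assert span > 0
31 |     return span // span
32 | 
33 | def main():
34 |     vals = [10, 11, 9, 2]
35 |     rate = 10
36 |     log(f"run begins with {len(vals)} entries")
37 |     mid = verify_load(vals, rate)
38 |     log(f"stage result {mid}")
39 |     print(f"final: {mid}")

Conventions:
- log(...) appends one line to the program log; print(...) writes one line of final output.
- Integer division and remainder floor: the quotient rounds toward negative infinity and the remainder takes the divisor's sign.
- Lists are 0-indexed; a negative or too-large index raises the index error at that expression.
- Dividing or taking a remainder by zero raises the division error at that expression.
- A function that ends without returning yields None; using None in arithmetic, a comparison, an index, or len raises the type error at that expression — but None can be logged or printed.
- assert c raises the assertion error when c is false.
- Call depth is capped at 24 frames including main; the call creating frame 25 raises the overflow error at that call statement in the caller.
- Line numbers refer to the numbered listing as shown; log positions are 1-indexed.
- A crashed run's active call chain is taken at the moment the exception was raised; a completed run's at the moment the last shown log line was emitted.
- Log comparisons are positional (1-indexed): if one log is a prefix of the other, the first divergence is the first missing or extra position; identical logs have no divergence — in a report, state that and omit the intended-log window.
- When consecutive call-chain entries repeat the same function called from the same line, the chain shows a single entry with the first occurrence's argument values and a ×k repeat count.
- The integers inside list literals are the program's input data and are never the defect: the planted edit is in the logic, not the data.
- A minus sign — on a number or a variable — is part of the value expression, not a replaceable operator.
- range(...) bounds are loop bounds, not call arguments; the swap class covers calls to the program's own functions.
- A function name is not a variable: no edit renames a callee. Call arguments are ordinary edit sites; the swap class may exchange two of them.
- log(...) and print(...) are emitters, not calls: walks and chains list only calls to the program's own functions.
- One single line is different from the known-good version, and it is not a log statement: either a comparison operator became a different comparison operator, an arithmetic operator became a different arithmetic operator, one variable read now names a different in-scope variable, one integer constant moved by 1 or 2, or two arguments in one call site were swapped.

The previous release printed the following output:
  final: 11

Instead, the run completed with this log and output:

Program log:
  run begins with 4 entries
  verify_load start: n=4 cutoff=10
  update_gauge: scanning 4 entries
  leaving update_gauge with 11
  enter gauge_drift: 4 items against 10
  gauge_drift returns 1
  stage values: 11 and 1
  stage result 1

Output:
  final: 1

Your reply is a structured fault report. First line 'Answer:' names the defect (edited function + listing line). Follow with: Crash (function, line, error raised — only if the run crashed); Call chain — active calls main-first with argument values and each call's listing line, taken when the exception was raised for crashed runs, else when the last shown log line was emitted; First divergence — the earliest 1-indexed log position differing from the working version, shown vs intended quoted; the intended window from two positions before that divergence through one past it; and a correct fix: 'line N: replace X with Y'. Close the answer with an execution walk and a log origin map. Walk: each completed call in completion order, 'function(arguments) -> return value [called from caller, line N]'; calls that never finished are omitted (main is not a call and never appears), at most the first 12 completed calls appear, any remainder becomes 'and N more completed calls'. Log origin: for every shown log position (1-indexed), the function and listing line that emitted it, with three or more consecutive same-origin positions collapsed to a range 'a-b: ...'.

Answer: the defect is in verify_load at line 31.
The tell: Everything matches until log position 8, which reads 'stage result 1' in place of 'stage result 11'.
Call chain: main.
First divergence: position 8 — shown 'stage result 1', intended 'stage result 11'.
Intended log window:
  6: gauge_drift returns 1
  7: stage values: 11 and 1
  8: stage result 11
Execution walk:
  update_gauge([10, 11, 9, 2]) -> 11  [called from verify_load, line 27]
  gauge_drift([10, 11, 9, 2], 10) -> 1  [called from verify_load, line 28]
  verify_load([10, 11, 9, 2], 10) -> 1  [called from main, line 37]
Log origin:
  1 — main, line 36
  2 — verify_load, line 26
  3 — update_gauge, line 2
  4 — update_gauge, line 7
  5 — gauge_drift, line 11
  6 — gauge_drift, line 16
  7 — verify_load, line 29
  8 — main, line 38
A correct fix: line 31: replace `span // span` with `base // span`.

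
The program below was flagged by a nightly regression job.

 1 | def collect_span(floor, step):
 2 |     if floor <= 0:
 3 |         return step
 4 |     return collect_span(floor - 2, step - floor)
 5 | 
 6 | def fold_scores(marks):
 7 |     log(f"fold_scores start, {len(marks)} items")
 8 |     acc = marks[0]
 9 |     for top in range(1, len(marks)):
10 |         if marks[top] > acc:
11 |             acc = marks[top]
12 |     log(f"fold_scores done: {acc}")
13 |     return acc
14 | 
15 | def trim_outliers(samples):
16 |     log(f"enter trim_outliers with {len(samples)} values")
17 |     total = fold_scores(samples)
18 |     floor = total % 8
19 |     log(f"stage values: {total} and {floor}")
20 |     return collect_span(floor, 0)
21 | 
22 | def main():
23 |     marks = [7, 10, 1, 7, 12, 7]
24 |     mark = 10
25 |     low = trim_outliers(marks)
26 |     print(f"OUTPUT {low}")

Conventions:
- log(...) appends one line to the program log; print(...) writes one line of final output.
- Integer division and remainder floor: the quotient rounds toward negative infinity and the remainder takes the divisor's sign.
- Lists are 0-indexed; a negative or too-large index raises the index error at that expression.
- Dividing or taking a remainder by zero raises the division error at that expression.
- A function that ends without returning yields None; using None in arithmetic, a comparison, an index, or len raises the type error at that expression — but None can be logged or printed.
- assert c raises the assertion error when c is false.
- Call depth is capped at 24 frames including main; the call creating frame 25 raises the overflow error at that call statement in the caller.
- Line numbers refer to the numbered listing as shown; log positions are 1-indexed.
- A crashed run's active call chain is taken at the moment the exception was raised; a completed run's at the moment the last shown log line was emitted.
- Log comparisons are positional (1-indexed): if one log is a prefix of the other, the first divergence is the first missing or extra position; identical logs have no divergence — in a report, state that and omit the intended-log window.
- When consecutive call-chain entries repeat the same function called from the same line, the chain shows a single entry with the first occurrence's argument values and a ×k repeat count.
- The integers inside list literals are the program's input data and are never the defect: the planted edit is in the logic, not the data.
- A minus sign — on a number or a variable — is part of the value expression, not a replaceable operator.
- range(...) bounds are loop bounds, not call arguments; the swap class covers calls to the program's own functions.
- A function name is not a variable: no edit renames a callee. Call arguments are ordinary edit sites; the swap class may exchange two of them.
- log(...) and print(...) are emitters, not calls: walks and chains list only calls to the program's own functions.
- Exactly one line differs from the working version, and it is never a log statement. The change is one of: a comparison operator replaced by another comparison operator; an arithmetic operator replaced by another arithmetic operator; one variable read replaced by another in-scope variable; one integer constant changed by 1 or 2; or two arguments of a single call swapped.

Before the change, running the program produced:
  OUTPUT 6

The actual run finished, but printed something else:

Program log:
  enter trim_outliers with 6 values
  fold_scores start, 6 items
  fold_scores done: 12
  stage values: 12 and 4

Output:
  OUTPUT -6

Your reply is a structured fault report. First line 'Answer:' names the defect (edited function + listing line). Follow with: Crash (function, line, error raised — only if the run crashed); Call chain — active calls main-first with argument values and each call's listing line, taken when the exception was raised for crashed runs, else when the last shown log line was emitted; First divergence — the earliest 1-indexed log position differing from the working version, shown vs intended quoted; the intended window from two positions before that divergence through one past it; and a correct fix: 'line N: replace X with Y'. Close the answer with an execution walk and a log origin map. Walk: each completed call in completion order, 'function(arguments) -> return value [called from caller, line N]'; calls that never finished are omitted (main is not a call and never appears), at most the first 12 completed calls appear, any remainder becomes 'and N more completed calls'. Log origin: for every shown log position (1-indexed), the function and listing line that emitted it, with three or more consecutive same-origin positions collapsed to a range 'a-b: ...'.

Answer: the defect is in collect_span at line 4.
Core observation: The two runs log identically and part ways only at the printed values.
Call chain: main -> trim_outliers([7, 10, 1, 7, 12, 7]) (called at line 25).
First divergence: none (the log streams are identical).
Execution walk:
  fold_scores([7, 10, 1, 7, 12, 7]) -> 12  [called from trim_outliers, line 17]
  collect_span(0, -6) -> -6  [called from collect_span, line 4]
  collect_span(2, -4) -> -6  [called from collect_span, line 4]
  collect_span(4, 0) -> -6  [called from trim_outliers, line 20]
  trim_outliers([7, 10, 1, 7, 12, 7]) -> -6  [called from main, line 25]
Log origin:
  1: logged in trim_outliers at line 16
  2: logged in fold_scores at line 7
  3: logged in fold_scores at line 12
  4: logged in trim_outliers at line 19
A correct fix: line 4: replace `step - floor` with `step + floor`.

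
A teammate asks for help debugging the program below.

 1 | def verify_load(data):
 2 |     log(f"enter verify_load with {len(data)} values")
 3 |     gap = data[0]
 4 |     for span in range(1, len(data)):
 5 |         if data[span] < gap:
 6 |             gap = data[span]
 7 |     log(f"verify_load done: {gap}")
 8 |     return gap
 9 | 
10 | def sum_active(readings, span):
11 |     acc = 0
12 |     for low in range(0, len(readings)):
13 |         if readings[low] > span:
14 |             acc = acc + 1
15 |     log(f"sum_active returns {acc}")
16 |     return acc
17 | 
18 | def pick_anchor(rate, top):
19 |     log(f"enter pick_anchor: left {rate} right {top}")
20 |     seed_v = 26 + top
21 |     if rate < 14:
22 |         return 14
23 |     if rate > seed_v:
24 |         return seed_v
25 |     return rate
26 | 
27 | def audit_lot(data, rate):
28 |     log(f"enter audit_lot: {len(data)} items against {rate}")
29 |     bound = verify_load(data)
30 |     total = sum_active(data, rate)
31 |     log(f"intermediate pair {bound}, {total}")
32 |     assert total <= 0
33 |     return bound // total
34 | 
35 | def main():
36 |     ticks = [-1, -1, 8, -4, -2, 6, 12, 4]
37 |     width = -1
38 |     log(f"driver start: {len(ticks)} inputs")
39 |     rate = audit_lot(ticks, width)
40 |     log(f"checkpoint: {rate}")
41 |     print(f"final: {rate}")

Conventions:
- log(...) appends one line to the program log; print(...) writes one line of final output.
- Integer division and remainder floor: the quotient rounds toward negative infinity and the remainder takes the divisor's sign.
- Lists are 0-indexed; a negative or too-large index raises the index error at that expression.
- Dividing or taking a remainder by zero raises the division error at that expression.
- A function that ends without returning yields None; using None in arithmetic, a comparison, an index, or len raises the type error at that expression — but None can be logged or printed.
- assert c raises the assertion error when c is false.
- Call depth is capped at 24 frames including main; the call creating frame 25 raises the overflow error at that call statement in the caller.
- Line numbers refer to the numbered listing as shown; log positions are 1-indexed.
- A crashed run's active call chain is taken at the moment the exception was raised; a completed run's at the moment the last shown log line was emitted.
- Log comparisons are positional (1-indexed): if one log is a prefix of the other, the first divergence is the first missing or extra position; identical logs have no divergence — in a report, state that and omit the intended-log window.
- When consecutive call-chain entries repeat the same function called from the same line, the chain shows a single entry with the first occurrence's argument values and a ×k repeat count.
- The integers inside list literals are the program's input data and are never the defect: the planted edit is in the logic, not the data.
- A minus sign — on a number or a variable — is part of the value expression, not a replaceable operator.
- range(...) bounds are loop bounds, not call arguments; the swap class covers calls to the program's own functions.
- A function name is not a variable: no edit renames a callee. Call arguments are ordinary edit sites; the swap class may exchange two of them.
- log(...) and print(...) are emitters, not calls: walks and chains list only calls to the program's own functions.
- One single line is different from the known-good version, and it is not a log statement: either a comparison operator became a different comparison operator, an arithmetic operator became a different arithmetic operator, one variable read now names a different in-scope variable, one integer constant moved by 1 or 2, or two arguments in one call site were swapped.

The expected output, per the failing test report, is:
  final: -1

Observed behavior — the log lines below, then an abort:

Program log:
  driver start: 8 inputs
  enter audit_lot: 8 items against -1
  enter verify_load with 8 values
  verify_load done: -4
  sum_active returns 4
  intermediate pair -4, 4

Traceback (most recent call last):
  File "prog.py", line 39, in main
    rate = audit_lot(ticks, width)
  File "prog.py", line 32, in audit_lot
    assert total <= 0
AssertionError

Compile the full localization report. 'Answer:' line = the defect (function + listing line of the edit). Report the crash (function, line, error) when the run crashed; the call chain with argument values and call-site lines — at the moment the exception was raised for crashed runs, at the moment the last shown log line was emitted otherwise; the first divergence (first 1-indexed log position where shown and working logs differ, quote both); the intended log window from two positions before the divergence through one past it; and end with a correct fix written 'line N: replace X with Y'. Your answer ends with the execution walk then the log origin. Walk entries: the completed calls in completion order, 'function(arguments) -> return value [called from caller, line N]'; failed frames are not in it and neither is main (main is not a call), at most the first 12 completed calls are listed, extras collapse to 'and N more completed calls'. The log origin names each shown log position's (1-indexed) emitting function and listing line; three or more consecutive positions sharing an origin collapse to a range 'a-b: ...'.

Answer: the defect is in audit_lot at line 32.
Key observation: After 6 matching log lines the faulty run goes silent, while the working version continues with 'checkpoint: -1'.
Crash: audit_lot, line 32, AssertionError.
Call chain: main -> audit_lot([-1, -1, 8, -4, -2, 6, 12, 4], -1) (called at line 39).
First divergence: position 7 (shown log ended at 6 lines; the working version continues: 'checkpoint: -1').
Intended log window:
  5: sum_active returns 4
  6: intermediate pair -4, 4
  7: checkpoint: -1
Execution walk:
  verify_load([-1, -1, 8, -4, -2, 6, 12, 4]) -> -4  [called from audit_lot, line 29]
  sum_active([-1, -1, 8, -4, -2, 6, 12, 4], -1) -> 4  [called from audit_lot, line 30]
Log line origins:
  1: from main, line 38
  2: from audit_lot, line 28
  3: from verify_load, line 2
  4: from verify_load, line 7
  5: from sum_active, line 15
  6: from audit_lot, line 31
A correct fix: line 32: replace `<=` with `>`.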